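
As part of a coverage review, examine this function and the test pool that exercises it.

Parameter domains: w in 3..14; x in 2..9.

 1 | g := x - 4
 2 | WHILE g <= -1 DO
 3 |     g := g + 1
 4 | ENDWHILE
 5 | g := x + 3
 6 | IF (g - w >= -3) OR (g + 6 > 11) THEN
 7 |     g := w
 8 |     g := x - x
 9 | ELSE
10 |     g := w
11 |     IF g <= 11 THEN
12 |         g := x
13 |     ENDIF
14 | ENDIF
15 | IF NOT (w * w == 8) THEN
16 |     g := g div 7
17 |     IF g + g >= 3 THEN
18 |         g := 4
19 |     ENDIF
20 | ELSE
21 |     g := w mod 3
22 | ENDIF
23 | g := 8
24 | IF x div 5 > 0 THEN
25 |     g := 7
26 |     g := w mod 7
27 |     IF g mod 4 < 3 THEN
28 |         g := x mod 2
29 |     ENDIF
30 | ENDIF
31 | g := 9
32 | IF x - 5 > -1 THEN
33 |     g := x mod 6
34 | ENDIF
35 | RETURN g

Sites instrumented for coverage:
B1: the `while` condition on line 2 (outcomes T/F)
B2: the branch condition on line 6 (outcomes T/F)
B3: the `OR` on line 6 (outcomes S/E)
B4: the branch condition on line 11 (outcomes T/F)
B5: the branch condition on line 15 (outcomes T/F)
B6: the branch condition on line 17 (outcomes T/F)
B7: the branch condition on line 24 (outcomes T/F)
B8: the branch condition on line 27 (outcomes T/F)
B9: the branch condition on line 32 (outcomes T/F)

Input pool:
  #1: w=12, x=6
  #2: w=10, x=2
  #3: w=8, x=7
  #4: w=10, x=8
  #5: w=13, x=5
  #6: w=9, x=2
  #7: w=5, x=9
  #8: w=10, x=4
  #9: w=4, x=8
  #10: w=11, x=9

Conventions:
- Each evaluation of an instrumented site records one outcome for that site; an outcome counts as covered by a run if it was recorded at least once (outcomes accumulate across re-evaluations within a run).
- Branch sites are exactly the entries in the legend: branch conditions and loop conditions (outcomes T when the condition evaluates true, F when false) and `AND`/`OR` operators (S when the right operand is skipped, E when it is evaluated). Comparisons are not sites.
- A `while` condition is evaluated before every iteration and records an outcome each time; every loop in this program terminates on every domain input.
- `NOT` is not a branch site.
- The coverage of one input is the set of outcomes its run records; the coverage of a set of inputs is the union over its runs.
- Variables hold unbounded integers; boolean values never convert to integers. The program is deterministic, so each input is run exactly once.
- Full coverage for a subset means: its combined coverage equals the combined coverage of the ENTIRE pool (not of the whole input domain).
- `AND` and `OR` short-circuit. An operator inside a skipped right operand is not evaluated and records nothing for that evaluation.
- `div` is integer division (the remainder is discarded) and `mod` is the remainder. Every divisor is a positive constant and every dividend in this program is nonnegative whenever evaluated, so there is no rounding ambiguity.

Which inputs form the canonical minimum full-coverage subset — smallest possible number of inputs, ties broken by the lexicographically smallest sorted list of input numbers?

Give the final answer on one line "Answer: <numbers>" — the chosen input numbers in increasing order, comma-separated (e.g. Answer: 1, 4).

input #1, w=12, x=6: events B1->F, B3->S, B2->T, B5->T, B6->F, B7->T, B8->T, B9->T; outcomes B1=F, B2=T, B3=S, B5=T, B6=F, B7=T, B8=T, B9=T
input #2, w=10, x=2: events B1->T, B1->T, B1->F, B3->E, B2->F, B4->T, B5->T, B6->F, B7->F, B9->F; outcomes B1=T, B1=F, B2=F, B3=E, B4=T, B5=T, B6=F, B7=F, B9=F
input #3, w=8, x=7: events B1->F, B3->S, B2->T, B5->T, B6->F, B7->T, B8->T, B9->T; outcomes B1=F, B2=T, B3=S, B5=T, B6=F, B7=T, B8=T, B9=T
input #4, w=10, x=8: events B1->F, B3->S, B2->T, B5->T, B6->F, B7->T, B8->F, B9->T; outcomes B1=F, B2=T, B3=S, B5=T, B6=F, B7=T, B8=F, B9=T
input #5, w=13, x=5: events B1->F, B3->E, B2->T, B5->T, B6->F, B7->T, B8->T, B9->T; outcomes B1=F, B2=T, B3=E, B5=T, B6=F, B7=T, B8=T, B9=T
input #6, w=9, x=2: events B1->T, B1->T, B1->F, B3->E, B2->F, B4->T, B5->T, B6->F, B7->F, B9->F; outcomes B1=T, B1=F, B2=F, B3=E, B4=T, B5=T, B6=F, B7=F, B9=F
input #7, w=5, x=9: events B1->F, B3->S, B2->T, B5->T, B6->F, B7->T, B8->T, B9->T; outcomes B1=F, B2=T, B3=S, B5=T, B6=F, B7=T, B8=T, B9=T
input #8, w=10, x=4: events B1->F, B3->S, B2->T, B5->T, B6->F, B7->F, B9->F; outcomes B1=F, B2=T, B3=S, B5=T, B6=F, B7=F, B9=F
input #9, w=4, x=8: events B1->F, B3->S, B2->T, B5->T, B6->F, B7->T, B8->T, B9->T; outcomes B1=F, B2=T, B3=S, B5=T, B6=F, B7=T, B8=T, B9=T
input #10, w=11, x=9: events B1->F, B3->S, B2->T, B5->T, B6->F, B7->T, B8->T, B9->T; outcomes B1=F, B2=T, B3=S, B5=T, B6=F, B7=T, B8=T, B9=T
the full pool covers 15 outcomes: B1=T, B1=F, B2=T, B2=F, B3=S, B3=E, B4=T, B5=T, B6=F, B7=T, B7=F, B8=T, B8=F, B9=T, B9=F
every size-1 subset falls short of the 15 outcomes (best: 9/15)
every size-2 subset falls short of the 15 outcomes (best: 14/15)
the canonical winner is {1, 2, 4}: size 3, full 15-outcome coverage, earliest index list among size-3 covers

Answer: 1, 2, 4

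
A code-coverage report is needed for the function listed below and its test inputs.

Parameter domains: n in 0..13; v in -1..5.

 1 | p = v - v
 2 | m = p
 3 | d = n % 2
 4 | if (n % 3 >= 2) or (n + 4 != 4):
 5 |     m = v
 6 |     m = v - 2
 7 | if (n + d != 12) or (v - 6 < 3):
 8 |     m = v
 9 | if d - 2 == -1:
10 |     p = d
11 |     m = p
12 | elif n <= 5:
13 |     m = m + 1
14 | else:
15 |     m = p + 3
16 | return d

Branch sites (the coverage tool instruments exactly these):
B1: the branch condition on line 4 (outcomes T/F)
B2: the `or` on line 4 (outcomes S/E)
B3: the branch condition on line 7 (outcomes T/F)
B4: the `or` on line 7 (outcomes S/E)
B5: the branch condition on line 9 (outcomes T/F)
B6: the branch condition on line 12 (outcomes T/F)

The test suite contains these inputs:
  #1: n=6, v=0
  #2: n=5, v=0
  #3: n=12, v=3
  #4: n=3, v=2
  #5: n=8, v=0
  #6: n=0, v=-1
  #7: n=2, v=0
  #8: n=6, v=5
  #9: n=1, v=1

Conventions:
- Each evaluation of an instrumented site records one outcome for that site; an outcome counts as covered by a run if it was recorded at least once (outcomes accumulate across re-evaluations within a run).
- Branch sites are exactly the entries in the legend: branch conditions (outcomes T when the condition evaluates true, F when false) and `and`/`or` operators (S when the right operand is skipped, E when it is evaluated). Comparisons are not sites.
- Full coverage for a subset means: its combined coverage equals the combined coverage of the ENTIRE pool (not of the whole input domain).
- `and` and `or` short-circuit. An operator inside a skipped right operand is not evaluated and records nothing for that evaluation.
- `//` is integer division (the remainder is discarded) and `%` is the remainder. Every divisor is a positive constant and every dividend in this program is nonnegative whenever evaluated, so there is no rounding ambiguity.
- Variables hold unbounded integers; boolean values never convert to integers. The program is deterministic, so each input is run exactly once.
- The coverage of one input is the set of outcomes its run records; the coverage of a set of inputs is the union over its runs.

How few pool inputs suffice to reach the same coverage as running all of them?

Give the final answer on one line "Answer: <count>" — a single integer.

run #1 (n=6, v=0) runs B2->E, B1->T, B4->S, B3->T, B5->F, B6->F; records B1=T, B2=E, B3=T, B4=S, B5=F, B6=F
run #2 (n=5, v=0) runs B2->S, B1->T, B4->S, B3->T, B5->T; records B1=T, B2=S, B3=T, B4=S, B5=T
run #3 (n=12, v=3) runs B2->E, B1->T, B4->E, B3->T, B5->F, B6->F; records B1=T, B2=E, B3=T, B4=E, B5=F, B6=F
run #4 (n=3, v=2) runs B2->E, B1->T, B4->S, B3->T, B5->T; records B1=T, B2=E, B3=T, B4=S, B5=T
run #5 (n=8, v=0) runs B2->S, B1->T, B4->S, B3->T, B5->F, B6->F; records B1=T, B2=S, B3=T, B4=S, B5=F, B6=F
run #6 (n=0, v=-1) runs B2->E, B1->F, B4->S, B3->T, B5->F, B6->T; records B1=F, B2=E, B3=T, B4=S, B5=F, B6=T
run #7 (n=2, v=0) runs B2->S, B1->T, B4->S, B3->T, B5->F, B6->T; records B1=T, B2=S, B3=T, B4=S, B5=F, B6=T
run #8 (n=6, v=5) runs B2->E, B1->T, B4->S, B3->T, B5->F, B6->F; records B1=T, B2=E, B3=T, B4=S, B5=F, B6=F
run #9 (n=1, v=1) runs B2->E, B1->T, B4->S, B3->T, B5->T; records B1=T, B2=E, B3=T, B4=S, B5=T
the full pool covers 11 outcomes: B1=T, B1=F, B2=S, B2=E, B3=T, B4=S, B4=E, B5=T, B5=F, B6=T, B6=F
every size-1 subset falls short of the 11 outcomes (best: 6/11)
every size-2 subset falls short of the 11 outcomes (best: 9/11)
at size 3, {2, 3, 6} reaches all 11 outcomes; every lexicographically earlier size-3 subset fails

Answer: 3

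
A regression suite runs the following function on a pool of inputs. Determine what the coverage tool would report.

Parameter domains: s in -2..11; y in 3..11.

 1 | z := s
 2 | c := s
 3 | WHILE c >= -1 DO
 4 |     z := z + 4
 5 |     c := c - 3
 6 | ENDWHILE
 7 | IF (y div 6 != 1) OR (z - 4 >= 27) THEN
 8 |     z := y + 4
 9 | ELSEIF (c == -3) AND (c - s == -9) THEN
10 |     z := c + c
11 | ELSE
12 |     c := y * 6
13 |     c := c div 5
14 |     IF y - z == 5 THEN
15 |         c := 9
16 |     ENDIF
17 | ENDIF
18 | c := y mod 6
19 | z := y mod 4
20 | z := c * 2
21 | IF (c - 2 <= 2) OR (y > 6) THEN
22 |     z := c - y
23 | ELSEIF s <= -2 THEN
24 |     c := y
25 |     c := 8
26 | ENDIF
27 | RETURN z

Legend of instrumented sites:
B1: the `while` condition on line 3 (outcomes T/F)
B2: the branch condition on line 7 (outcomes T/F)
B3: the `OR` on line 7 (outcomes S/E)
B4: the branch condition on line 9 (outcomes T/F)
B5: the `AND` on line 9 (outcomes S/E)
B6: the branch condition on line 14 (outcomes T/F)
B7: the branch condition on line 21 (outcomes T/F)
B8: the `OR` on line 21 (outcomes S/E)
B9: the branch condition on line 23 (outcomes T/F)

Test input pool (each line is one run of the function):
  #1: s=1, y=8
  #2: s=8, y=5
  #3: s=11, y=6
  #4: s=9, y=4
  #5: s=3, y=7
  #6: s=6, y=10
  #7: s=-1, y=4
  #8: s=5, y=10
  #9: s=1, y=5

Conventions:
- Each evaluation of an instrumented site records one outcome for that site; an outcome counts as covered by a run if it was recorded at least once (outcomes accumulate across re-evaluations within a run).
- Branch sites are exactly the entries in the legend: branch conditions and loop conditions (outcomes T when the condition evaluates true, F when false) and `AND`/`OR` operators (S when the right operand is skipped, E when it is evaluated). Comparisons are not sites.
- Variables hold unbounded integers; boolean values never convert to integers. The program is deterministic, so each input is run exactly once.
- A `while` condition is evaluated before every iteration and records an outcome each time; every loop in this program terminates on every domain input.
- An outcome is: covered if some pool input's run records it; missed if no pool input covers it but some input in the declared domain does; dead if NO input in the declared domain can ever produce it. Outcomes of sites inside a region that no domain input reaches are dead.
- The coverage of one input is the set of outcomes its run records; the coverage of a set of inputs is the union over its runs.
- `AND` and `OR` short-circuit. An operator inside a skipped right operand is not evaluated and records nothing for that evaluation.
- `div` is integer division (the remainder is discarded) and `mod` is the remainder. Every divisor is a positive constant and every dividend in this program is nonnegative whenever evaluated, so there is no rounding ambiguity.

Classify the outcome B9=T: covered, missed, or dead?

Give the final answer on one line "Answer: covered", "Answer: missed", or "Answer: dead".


no pool input records B9=T
but domain input (s=-2, y=5) does record it -> reachable, so missed
Answer: missed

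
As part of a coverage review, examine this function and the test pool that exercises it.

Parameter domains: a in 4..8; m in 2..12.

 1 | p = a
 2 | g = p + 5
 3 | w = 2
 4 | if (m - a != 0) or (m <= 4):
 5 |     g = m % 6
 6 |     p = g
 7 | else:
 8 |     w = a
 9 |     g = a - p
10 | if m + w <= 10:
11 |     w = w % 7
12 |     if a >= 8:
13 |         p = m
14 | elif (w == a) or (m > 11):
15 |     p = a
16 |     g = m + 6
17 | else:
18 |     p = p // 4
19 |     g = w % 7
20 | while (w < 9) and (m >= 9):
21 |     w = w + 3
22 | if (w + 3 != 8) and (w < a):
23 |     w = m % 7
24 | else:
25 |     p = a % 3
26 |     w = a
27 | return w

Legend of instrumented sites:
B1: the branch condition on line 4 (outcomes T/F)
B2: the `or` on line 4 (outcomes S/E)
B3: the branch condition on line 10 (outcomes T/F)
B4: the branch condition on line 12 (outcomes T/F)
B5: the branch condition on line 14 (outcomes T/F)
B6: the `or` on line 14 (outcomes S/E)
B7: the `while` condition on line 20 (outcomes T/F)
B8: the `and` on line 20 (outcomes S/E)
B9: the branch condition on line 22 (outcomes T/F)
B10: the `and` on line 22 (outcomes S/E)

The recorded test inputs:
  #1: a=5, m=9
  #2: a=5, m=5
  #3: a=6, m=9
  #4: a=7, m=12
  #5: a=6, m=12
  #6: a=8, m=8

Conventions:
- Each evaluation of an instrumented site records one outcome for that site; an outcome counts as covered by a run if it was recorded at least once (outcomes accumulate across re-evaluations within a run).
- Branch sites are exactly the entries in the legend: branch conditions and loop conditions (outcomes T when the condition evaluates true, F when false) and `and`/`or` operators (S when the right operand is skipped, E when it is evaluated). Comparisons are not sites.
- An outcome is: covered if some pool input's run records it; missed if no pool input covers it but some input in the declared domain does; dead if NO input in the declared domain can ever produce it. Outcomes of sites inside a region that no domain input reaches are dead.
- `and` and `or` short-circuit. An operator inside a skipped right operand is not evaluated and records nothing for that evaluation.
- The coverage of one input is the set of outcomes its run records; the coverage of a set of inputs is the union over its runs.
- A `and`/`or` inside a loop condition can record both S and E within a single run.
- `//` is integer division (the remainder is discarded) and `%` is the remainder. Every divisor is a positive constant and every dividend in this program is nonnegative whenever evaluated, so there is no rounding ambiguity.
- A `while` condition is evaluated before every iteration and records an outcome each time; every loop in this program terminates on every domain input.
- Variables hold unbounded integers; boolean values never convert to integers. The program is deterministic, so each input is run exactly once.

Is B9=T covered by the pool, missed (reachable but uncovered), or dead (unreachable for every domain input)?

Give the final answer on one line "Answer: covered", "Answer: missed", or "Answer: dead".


no pool input records B9=T
but domain input (a=4, m=2) does record it -> reachable, so missed
Answer: missed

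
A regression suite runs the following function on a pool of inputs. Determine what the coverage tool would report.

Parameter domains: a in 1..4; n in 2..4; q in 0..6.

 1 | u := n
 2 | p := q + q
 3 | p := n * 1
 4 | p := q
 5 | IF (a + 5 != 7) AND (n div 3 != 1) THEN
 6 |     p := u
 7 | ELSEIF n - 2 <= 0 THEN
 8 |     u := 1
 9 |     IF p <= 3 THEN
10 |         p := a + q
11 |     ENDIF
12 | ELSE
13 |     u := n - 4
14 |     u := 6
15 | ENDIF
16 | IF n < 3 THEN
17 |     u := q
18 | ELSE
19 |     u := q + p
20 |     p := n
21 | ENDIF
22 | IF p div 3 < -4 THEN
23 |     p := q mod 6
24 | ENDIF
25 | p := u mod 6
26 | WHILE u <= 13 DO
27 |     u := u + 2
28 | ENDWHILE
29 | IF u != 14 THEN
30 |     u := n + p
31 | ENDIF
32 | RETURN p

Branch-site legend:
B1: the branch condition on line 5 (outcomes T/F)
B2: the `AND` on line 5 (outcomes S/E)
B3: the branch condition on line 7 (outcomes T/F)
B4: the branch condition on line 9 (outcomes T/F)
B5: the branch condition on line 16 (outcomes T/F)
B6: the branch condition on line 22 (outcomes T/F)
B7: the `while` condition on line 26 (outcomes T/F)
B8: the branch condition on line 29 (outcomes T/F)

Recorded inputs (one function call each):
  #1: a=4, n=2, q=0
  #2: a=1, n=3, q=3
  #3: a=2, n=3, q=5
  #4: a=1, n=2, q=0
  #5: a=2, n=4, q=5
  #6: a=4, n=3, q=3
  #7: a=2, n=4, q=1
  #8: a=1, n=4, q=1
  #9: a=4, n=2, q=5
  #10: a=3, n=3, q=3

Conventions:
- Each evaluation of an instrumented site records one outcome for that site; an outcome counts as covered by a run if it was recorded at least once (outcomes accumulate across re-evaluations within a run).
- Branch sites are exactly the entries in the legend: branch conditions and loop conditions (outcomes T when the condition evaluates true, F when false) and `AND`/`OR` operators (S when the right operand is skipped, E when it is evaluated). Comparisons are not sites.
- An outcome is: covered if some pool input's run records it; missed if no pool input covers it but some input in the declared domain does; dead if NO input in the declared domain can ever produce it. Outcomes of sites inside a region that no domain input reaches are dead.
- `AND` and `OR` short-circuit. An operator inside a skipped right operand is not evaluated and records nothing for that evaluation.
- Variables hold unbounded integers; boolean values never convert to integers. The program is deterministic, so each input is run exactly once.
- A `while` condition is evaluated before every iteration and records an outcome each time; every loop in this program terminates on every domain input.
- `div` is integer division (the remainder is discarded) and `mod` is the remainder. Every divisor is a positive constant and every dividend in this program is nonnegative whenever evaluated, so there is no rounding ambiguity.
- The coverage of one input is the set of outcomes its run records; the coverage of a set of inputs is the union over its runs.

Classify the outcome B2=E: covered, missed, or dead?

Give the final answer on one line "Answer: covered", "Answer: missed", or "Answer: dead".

B2=E is recorded by pool input(s) 1, 2, 4, 6, 8, 9, 10 -> covered

Answer: covered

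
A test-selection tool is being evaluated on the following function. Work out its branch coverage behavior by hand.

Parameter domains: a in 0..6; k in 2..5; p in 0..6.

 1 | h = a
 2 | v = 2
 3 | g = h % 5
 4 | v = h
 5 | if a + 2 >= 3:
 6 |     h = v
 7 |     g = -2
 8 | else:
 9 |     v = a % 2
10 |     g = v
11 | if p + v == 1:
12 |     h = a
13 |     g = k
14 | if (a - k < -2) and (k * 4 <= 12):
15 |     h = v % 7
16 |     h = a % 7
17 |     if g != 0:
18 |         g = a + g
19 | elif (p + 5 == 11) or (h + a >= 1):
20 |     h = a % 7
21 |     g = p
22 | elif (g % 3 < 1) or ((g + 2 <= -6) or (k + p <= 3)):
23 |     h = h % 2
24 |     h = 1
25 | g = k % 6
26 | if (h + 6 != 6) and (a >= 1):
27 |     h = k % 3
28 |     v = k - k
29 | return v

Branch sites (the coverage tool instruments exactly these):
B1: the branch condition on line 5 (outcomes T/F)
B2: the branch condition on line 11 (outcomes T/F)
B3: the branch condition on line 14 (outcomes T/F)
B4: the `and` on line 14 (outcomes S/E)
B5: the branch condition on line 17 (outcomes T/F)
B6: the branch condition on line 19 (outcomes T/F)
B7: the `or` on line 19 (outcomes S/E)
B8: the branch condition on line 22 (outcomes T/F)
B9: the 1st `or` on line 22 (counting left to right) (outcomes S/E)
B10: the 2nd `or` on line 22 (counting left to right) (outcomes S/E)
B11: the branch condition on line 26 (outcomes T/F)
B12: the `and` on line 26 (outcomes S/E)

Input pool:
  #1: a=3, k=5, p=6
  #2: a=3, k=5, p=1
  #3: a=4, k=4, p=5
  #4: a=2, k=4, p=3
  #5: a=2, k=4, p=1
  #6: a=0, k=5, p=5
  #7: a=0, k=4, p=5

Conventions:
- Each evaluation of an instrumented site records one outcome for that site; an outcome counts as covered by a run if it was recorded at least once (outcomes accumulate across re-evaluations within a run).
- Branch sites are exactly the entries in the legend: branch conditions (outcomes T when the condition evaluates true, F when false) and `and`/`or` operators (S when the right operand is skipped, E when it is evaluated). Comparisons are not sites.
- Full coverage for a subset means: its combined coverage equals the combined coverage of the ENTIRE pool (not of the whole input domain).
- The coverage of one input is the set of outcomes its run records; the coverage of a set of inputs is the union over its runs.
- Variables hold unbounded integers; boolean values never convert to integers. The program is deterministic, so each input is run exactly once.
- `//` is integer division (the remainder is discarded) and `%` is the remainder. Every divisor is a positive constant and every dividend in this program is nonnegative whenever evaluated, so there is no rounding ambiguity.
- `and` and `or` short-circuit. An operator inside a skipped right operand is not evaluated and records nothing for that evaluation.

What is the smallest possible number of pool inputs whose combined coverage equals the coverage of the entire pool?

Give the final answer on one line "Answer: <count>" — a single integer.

input #1 (a=3, k=5, p=6): events B1->T, B2->F, B4->S, B3->F, B7->S, B6->T, B12->E, B11->T; covers B1=T, B2=F, B3=F, B4=S, B6=T, B7=S, B11=T, B12=E
input #2 (a=3, k=5, p=1): events B1->T, B2->F, B4->S, B3->F, B7->E, B6->T, B12->E, B11->T; covers B1=T, B2=F, B3=F, B4=S, B6=T, B7=E, B11=T, B12=E
input #3 (a=4, k=4, p=5): events B1->T, B2->F, B4->S, B3->F, B7->E, B6->T, B12->E, B11->T; covers B1=T, B2=F, B3=F, B4=S, B6=T, B7=E, B11=T, B12=E
input #4 (a=2, k=4, p=3): events B1->T, B2->F, B4->S, B3->F, B7->E, B6->T, B12->E, B11->T; covers B1=T, B2=F, B3=F, B4=S, B6=T, B7=E, B11=T, B12=E
input #5 (a=2, k=4, p=1): events B1->T, B2->F, B4->S, B3->F, B7->E, B6->T, B12->E, B11->T; covers B1=T, B2=F, B3=F, B4=S, B6=T, B7=E, B11=T, B12=E
input #6 (a=0, k=5, p=5): events B1->F, B2->F, B4->E, B3->F, B7->E, B6->F, B9->S, B8->T, B12->E, B11->F; covers B1=F, B2=F, B3=F, B4=E, B6=F, B7=E, B8=T, B9=S, B11=F, B12=E
input #7 (a=0, k=4, p=5): events B1->F, B2->F, B4->E, B3->F, B7->E, B6->F, B9->S, B8->T, B12->E, B11->F; covers B1=F, B2=F, B3=F, B4=E, B6=F, B7=E, B8=T, B9=S, B11=F, B12=E
pool-wide coverage (15 outcomes): B1=T, B1=F, B2=F, B3=F, B4=S, B4=E, B6=T, B6=F, B7=S, B7=E, B8=T, B9=S, B11=T, B11=F, B12=E
checked all size-1 subsets: none covers 15 outcomes (max 10/15)
at size 2, {1, 6} reaches all 15 outcomes; every lexicographically earlier size-2 subset fails

Answer: 2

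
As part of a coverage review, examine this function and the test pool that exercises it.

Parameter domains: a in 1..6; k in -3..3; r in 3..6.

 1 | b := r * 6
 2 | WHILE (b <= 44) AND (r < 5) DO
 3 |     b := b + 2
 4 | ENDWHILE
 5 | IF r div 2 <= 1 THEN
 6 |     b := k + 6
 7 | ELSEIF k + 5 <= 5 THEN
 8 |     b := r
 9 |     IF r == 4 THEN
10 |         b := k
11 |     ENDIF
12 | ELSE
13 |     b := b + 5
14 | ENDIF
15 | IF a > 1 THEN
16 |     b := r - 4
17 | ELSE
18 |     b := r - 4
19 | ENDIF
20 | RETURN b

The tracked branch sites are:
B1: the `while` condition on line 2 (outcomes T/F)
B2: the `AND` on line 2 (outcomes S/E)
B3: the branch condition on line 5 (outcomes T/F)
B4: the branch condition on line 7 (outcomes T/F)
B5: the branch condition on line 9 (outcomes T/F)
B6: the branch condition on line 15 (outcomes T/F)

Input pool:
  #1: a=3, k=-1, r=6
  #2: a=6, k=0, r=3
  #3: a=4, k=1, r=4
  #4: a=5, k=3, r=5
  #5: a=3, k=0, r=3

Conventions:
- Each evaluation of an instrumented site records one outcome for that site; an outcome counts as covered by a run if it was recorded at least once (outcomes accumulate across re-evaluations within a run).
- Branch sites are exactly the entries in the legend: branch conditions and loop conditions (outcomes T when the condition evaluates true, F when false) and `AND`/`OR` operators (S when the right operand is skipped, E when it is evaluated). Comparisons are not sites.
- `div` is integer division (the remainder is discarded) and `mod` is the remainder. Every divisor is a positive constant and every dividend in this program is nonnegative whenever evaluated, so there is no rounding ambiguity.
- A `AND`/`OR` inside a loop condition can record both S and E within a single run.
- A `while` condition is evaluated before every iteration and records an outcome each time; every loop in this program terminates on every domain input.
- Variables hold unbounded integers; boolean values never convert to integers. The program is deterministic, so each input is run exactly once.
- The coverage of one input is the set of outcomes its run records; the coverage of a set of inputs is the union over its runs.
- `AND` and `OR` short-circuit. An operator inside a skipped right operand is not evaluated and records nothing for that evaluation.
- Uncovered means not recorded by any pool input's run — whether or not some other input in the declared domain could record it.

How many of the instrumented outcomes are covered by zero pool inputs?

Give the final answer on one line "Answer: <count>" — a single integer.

test 1 (a=3, k=-1, r=6) fires B2->E, B1->F, B3->F, B4->T, B5->F, B6->T; hits B1=F, B2=E, B3=F, B4=T, B5=F, B6=T
test 2 (a=6, k=0, r=3) fires B2->E, B1->T, B2->E, B1->T, B2->E, B1->T, B2->E, B1->T, B2->E, B1->T, B2->E, B1->T, B2->E, B1->T, ...; hits B1=T, B1=F, B2=S, B2=E, B3=T, B6=T
test 3 (a=4, k=1, r=4) fires B2->E, B1->T, B2->E, B1->T, B2->E, B1->T, B2->E, B1->T, B2->E, B1->T, B2->E, B1->T, B2->E, B1->T, ...; hits B1=T, B1=F, B2=S, B2=E, B3=F, B4=F, B6=T
test 4 (a=5, k=3, r=5) fires B2->E, B1->F, B3->F, B4->F, B6->T; hits B1=F, B2=E, B3=F, B4=F, B6=T
test 5 (a=3, k=0, r=3) fires B2->E, B1->T, B2->E, B1->T, B2->E, B1->T, B2->E, B1->T, B2->E, B1->T, B2->E, B1->T, B2->E, B1->T, ...; hits B1=T, B1=F, B2=S, B2=E, B3=T, B6=T
union over the pool: B1=T, B1=F, B2=S, B2=E, B3=T, B3=F, B4=T, B4=F, B5=F, B6=T
uncovered (2 of 12): B5=T, B6=F

Answer: 2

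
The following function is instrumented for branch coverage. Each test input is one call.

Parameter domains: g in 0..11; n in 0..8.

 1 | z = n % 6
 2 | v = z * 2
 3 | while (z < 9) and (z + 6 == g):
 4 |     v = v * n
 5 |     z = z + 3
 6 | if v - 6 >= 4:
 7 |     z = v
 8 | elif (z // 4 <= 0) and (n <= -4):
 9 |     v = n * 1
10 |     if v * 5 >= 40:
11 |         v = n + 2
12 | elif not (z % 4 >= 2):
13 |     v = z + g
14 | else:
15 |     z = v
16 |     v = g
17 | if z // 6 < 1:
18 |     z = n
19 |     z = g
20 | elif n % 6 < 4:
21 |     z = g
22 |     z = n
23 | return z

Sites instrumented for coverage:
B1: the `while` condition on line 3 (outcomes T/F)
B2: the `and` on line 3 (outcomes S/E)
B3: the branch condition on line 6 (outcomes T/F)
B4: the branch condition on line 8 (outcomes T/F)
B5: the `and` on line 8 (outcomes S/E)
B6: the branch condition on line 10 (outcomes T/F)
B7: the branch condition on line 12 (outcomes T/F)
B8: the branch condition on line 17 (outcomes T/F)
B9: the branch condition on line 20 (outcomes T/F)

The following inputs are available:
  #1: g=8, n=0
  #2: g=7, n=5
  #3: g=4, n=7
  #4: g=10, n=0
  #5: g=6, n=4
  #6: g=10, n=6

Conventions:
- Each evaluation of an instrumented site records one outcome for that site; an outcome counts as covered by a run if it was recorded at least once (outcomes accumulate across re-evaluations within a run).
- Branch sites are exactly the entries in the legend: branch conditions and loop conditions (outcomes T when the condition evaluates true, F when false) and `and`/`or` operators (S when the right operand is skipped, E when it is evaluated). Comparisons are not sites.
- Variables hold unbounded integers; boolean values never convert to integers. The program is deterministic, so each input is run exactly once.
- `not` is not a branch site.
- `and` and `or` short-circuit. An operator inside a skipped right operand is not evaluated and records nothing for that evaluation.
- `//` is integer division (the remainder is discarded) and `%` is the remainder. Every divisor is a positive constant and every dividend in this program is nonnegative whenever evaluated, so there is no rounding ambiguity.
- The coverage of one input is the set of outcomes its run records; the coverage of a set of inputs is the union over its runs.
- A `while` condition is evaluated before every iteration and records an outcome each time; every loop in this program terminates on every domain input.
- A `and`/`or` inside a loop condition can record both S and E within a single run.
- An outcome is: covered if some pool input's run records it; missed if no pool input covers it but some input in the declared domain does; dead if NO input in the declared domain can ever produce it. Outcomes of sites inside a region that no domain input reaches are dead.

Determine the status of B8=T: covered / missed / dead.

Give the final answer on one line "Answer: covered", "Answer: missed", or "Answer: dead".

B8=T is recorded by pool input(s) 1, 3, 4, 5, 6 -> covered

Answer: covered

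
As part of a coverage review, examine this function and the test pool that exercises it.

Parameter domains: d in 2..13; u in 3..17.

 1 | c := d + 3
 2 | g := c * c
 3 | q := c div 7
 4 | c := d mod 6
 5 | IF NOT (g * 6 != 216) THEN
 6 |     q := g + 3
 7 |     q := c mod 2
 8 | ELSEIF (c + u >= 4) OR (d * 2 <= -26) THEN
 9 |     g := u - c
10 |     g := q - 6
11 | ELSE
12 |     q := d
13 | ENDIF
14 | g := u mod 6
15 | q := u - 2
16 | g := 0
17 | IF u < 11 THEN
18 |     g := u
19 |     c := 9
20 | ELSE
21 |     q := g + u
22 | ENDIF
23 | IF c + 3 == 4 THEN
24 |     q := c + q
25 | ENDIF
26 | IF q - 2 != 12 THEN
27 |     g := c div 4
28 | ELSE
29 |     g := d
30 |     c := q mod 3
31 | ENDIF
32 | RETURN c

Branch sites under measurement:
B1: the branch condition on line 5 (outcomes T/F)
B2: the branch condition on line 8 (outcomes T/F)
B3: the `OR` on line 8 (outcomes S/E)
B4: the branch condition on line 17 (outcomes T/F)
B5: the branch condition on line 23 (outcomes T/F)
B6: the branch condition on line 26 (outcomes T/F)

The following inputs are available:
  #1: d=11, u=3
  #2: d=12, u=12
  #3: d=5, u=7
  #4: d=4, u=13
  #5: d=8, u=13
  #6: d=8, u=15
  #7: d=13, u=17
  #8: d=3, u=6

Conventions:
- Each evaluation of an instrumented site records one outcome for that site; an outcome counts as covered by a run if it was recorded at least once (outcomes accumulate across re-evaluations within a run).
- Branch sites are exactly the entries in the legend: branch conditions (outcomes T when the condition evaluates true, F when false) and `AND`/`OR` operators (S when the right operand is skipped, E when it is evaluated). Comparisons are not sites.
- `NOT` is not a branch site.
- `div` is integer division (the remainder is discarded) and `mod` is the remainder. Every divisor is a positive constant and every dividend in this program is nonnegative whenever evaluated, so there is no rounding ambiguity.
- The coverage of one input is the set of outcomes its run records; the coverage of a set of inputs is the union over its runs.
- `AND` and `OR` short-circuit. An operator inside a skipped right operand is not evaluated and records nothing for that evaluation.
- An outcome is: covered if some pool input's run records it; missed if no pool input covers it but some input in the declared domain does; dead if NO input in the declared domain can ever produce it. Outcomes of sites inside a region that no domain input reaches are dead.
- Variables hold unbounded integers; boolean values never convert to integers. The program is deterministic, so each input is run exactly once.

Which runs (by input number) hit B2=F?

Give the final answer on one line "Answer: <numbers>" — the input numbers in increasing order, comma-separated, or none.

input #1 (d=11, u=3): misses B2=F
input #2 (d=12, u=12): misses B2=F
input #3 (d=5, u=7): misses B2=F
input #4 (d=4, u=13): misses B2=F
input #5 (d=8, u=13): misses B2=F
input #6 (d=8, u=15): misses B2=F
input #7 (d=13, u=17): misses B2=F
input #8 (d=3, u=6): misses B2=F

Answer: none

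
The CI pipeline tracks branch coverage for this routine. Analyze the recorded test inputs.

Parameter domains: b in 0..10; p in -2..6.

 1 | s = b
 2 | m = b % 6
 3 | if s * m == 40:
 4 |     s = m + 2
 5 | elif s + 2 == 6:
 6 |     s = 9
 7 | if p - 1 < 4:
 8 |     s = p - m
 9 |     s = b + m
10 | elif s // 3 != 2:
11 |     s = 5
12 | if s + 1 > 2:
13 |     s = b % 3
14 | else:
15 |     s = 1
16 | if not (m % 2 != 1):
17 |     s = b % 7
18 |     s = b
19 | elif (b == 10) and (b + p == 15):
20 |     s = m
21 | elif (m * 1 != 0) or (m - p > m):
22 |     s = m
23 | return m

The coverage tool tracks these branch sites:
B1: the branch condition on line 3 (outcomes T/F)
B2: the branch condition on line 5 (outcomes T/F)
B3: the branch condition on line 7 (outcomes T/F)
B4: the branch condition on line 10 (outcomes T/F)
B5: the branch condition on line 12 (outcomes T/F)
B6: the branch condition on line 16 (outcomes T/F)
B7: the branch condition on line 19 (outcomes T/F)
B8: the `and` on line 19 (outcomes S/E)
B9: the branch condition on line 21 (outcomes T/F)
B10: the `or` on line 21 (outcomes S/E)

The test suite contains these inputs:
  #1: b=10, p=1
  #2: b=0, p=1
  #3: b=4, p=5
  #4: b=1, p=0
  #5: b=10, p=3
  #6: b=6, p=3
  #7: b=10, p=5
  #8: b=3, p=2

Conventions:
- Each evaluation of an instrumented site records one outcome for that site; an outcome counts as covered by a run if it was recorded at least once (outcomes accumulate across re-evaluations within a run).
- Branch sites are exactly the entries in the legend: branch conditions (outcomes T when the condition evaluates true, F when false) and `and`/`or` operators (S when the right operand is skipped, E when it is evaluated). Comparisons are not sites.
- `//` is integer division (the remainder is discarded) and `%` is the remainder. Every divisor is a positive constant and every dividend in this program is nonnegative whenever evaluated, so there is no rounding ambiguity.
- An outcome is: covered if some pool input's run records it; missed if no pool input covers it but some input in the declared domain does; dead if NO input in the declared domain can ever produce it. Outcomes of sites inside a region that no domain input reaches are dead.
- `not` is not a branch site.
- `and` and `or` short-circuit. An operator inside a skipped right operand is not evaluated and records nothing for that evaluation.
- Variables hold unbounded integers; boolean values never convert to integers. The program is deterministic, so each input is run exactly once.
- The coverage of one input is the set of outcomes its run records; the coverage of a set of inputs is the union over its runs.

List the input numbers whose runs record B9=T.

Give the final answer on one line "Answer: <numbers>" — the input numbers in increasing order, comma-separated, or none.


input #1 (b=10, p=1): records B9=T
input #2 (b=0, p=1): does not record B9=T
input #3 (b=4, p=5): records B9=T
input #4 (b=1, p=0): does not record B9=T
input #5 (b=10, p=3): records B9=T
input #6 (b=6, p=3): does not record B9=T
input #7 (b=10, p=5): does not record B9=T
input #8 (b=3, p=2): does not record B9=T
Answer: 1, 3, 5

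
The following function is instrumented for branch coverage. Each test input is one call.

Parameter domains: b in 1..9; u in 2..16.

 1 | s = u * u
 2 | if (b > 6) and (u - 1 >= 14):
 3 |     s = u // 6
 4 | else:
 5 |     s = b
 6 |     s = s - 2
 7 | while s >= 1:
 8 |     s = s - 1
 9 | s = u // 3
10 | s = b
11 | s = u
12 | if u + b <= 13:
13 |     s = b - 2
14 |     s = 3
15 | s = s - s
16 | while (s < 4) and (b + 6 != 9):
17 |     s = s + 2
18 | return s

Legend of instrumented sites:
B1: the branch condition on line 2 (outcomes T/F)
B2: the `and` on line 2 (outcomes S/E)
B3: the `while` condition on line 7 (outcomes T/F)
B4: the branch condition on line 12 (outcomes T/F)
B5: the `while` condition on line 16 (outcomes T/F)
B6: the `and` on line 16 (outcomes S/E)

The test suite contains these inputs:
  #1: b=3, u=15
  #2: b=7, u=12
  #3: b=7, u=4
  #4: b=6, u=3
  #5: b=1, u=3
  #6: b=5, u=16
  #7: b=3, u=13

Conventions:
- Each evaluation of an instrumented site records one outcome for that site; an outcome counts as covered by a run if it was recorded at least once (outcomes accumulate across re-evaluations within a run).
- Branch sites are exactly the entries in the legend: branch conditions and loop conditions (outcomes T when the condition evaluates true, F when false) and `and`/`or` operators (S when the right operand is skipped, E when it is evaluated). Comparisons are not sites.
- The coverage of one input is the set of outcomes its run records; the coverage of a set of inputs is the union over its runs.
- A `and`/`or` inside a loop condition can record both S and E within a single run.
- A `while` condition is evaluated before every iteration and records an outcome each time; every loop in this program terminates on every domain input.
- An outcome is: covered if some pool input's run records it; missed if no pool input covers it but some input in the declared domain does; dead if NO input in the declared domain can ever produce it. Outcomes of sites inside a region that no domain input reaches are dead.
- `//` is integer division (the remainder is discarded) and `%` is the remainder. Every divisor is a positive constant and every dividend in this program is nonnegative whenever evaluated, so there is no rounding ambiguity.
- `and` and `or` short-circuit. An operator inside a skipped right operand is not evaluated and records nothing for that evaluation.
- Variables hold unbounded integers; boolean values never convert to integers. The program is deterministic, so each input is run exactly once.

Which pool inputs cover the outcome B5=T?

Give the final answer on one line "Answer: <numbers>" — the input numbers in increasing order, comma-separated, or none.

input #1 (b=3, u=15): never hits B5=T
input #2 (b=7, u=12): hits B5=T
input #3 (b=7, u=4): hits B5=T
input #4 (b=6, u=3): hits B5=T
input #5 (b=1, u=3): hits B5=T
input #6 (b=5, u=16): hits B5=T
input #7 (b=3, u=13): never hits B5=T

Answer: 2, 3, 4, 5, 6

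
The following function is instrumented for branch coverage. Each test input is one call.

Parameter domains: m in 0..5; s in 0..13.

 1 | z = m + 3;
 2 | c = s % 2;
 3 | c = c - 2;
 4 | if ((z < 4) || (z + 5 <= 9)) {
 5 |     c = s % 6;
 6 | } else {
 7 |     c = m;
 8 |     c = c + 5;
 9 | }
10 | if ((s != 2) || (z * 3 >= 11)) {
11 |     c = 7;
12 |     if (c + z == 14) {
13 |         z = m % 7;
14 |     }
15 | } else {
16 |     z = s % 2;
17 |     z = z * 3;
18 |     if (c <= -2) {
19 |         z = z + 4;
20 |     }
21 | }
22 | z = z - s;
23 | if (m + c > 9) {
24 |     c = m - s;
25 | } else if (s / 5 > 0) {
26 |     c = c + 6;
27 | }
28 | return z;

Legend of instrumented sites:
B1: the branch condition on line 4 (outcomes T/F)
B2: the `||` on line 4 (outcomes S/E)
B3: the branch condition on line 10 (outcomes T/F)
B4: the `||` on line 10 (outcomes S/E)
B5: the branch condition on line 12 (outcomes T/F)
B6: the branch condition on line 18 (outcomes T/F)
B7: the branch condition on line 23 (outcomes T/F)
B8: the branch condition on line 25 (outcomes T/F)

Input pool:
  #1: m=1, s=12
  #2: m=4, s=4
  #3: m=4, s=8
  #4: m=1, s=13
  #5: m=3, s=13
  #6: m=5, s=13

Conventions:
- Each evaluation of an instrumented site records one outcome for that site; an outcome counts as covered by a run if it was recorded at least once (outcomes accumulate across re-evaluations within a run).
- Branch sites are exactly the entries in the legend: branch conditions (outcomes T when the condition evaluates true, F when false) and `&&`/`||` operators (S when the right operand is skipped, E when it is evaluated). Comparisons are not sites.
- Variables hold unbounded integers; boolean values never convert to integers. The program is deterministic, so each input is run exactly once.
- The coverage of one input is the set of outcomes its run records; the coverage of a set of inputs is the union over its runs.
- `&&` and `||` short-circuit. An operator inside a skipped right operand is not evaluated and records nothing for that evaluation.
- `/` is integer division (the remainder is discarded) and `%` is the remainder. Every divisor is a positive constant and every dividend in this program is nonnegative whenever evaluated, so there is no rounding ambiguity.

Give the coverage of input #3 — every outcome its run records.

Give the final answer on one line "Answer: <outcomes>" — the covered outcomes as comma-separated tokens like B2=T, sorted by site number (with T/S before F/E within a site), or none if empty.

Running input #3 (m=4, s=8), event by event:
  B2->E, B1->F, B4->S, B3->T, B5->T, B7->T
as a set, this run covers: B1=F, B2=E, B3=T, B4=S, B5=T, B7=T

Answer: B1=F, B2=E, B3=T, B4=S, B5=T, B7=T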